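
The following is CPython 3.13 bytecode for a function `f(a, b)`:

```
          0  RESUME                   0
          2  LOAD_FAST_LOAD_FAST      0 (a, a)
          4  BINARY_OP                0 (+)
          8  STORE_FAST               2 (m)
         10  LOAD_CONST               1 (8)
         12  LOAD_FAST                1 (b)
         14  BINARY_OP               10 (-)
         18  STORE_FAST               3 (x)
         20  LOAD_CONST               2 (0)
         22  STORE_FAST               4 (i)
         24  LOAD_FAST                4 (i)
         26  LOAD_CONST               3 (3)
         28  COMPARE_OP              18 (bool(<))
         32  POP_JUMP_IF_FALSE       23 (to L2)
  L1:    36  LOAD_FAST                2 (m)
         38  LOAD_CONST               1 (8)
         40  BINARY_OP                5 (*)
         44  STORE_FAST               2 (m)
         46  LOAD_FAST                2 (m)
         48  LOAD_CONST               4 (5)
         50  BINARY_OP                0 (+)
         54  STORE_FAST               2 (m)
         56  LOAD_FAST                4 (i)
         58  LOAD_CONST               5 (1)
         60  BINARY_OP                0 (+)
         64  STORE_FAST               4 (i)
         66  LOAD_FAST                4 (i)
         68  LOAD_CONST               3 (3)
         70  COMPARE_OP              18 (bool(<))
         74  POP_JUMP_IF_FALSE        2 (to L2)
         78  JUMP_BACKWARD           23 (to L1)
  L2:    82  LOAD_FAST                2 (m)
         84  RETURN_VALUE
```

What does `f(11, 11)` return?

LOAD_FAST_LOAD_FAST a,a → push 11,11. Stack: [11, 11]
BINARY_OP + → 11 + 11 = 22. Stack: [22]
STORE_FAST m → m=22. Stack: []
LOAD_CONST → push 8. Stack: [8]
LOAD_FAST b → push 11. Stack: [8, 11]
BINARY_OP - → 8 - 11 = -3. Stack: [-3]
STORE_FAST x → x=-3. Stack: []
LOAD_CONST → push 0. Stack: [0]
STORE_FAST i → i=0. Stack: []
LOAD_FAST i → push 0. Stack: [0]
LOAD_CONST → push 3. Stack: [0, 3]
COMPARE_OP bool(<) → 0 vs 3 = True. Stack: [True]
POP_JUMP_IF_FALSE → pop True; no jump. Stack: []
LOAD_FAST m → push 22. Stack: [22]
LOAD_CONST → push 8. Stack: [22, 8]
BINARY_OP * → 22 * 8 = 176. Stack: [176]
STORE_FAST m → m=176. Stack: []
LOAD_FAST m → push 176. Stack: [176]
LOAD_CONST → push 5. Stack: [176, 5]
BINARY_OP + → 176 + 5 = 181. Stack: [181]
STORE_FAST m → m=181. Stack: []
LOAD_FAST i → push 0. Stack: [0]
LOAD_CONST → push 1. Stack: [0, 1]
BINARY_OP + → 0 + 1 = 1. Stack: [1]
STORE_FAST i → i=1. Stack: []
LOAD_FAST i → push 1. Stack: [1]
LOAD_CONST → push 3. Stack: [1, 3]
COMPARE_OP bool(<) → 1 vs 3 = True. Stack: [True]
POP_JUMP_IF_FALSE → pop True; no jump. Stack: []
LOAD_FAST m → push 181. Stack: [181]
LOAD_CONST → push 8. Stack: [181, 8]
BINARY_OP * → 181 * 8 = 1448. Stack: [1448]
STORE_FAST m → m=1448. Stack: []
LOAD_FAST m → push 1448. Stack: [1448]
LOAD_CONST → push 5. Stack: [1448, 5]
BINARY_OP + → 1448 + 5 = 1453. Stack: [1453]
STORE_FAST m → m=1453. Stack: []
LOAD_FAST i → push 1. Stack: [1]
LOAD_CONST → push 1. Stack: [1, 1]
BINARY_OP + → 1 + 1 = 2. Stack: [2]
STORE_FAST i → i=2. Stack: []
LOAD_FAST i → push 2. Stack: [2]
LOAD_CONST → push 3. Stack: [2, 3]
COMPARE_OP bool(<) → 2 vs 3 = True. Stack: [True]
POP_JUMP_IF_FALSE → pop True; no jump. Stack: []
LOAD_FAST m → push 1453. Stack: [1453]
LOAD_CONST → push 8. Stack: [1453, 8]
BINARY_OP * → 1453 * 8 = 11624. Stack: [11624]
STORE_FAST m → m=11624. Stack: []
LOAD_FAST m → push 11624. Stack: [11624]
LOAD_CONST → push 5. Stack: [11624, 5]
BINARY_OP + → 11624 + 5 = 11629. Stack: [11629]
STORE_FAST m → m=11629. Stack: []
LOAD_FAST i → push 2. Stack: [2]
LOAD_CONST → push 1. Stack: [2, 1]
BINARY_OP + → 2 + 1 = 3. Stack: [3]
STORE_FAST i → i=3. Stack: []
LOAD_FAST i → push 3. Stack: [3]
LOAD_CONST → push 3. Stack: [3, 3]
COMPARE_OP bool(<) → 3 vs 3 = False. Stack: [False]
POP_JUMP_IF_FALSE → pop False; jump. Stack: []
LOAD_FAST m → push 11629. Stack: [11629]
RETURN_VALUE → return 11629.

11629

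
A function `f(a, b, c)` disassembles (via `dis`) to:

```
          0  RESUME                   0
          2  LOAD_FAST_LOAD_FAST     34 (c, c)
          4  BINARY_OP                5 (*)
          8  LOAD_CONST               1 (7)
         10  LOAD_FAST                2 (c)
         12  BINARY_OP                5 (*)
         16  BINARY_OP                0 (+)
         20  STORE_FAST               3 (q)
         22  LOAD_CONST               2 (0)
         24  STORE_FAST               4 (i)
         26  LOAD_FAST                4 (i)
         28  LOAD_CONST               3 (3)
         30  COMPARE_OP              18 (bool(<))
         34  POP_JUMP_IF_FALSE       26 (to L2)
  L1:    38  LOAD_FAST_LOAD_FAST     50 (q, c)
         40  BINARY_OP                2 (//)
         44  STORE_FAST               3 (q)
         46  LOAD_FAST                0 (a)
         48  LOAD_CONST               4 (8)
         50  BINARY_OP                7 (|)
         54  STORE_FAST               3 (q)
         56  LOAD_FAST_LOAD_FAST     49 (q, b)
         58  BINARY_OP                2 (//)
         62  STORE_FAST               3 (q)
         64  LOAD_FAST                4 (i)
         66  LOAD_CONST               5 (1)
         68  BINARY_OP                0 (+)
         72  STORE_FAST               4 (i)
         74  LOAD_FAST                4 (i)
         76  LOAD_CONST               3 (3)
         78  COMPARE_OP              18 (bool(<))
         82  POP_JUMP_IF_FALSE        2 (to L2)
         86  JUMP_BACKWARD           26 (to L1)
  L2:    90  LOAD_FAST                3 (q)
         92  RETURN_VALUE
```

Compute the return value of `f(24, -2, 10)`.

-12

LOAD_FAST_LOAD_FAST c,c → push 10,10
BINARY_OP * → 10 * 10 = 100
LOAD_CONST → push 7
LOAD_FAST c → push 10
BINARY_OP * → 7 * 10 = 70
BINARY_OP + → 100 + 70 = 170
STORE_FAST q → q=170
LOAD_CONST → push 0
STORE_FAST i → i=0
LOAD_FAST i → push 0
LOAD_CONST → push 3
COMPARE_OP bool(<) → 0 vs 3 = True
POP_JUMP_IF_FALSE → pop True; no jump
LOAD_FAST_LOAD_FAST q,c → push 170,10
BINARY_OP // → 170 // 10 = 17
STORE_FAST q → q=17
LOAD_FAST a → push 24
LOAD_CONST → push 8
BINARY_OP | → 24 | 8 = 24
STORE_FAST q → q=24
LOAD_FAST_LOAD_FAST q,b → push 24,-2
BINARY_OP // → 24 // -2 = -12
STORE_FAST q → q=-12
LOAD_FAST i → push 0
LOAD_CONST → push 1
BINARY_OP + → 0 + 1 = 1
STORE_FAST i → i=1
LOAD_FAST i → push 1
LOAD_CONST → push 3
COMPARE_OP bool(<) → 1 vs 3 = True
POP_JUMP_IF_FALSE → pop True; no jump
LOAD_FAST_LOAD_FAST q,c → push -12,10
BINARY_OP // → -12 // 10 = -2
STORE_FAST q → q=-2
LOAD_FAST a → push 24
LOAD_CONST → push 8
BINARY_OP | → 24 | 8 = 24
STORE_FAST q → q=24
LOAD_FAST_LOAD_FAST q,b → push 24,-2
BINARY_OP // → 24 // -2 = -12
STORE_FAST q → q=-12
LOAD_FAST i → push 1
LOAD_CONST → push 1
BINARY_OP + → 1 + 1 = 2
STORE_FAST i → i=2
LOAD_FAST i → push 2
LOAD_CONST → push 3
COMPARE_OP bool(<) → 2 vs 3 = True
POP_JUMP_IF_FALSE → pop True; no jump
LOAD_FAST_LOAD_FAST q,c → push -12,10
BINARY_OP // → -12 // 10 = -2
STORE_FAST q → q=-2
LOAD_FAST a → push 24
LOAD_CONST → push 8
BINARY_OP | → 24 | 8 = 24
STORE_FAST q → q=24
LOAD_FAST_LOAD_FAST q,b → push 24,-2
BINARY_OP // → 24 // -2 = -12
STORE_FAST q → q=-12
LOAD_FAST i → push 2
LOAD_CONST → push 1
BINARY_OP + → 2 + 1 = 3
STORE_FAST i → i=3
LOAD_FAST i → push 3
LOAD_CONST → push 3
COMPARE_OP bool(<) → 3 vs 3 = False
POP_JUMP_IF_FALSE → pop False; jump
LOAD_FAST q → push -12
RETURN_VALUE → return -12.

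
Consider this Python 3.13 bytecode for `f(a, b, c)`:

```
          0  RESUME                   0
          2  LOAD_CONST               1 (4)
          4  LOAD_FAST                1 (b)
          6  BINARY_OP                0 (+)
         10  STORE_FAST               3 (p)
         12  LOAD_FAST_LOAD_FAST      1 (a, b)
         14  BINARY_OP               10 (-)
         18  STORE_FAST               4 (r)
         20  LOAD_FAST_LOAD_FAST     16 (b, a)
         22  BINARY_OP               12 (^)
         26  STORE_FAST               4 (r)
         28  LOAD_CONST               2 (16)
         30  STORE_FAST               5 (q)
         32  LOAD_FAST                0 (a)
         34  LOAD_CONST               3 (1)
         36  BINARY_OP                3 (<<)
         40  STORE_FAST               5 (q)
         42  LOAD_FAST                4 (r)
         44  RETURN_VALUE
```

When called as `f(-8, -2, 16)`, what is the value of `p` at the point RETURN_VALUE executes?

2

LOAD_CONST → push 4. Stack: [4]
LOAD_FAST b → push -2. Stack: [4, -2]
BINARY_OP + → 4 + -2 = 2. Stack: [2]
STORE_FAST p → p=2. Stack: []
LOAD_FAST_LOAD_FAST a,b → push -8,-2. Stack: [-8, -2]
BINARY_OP - → -8 - -2 = -6. Stack: [-6]
STORE_FAST r → r=-6. Stack: []
LOAD_FAST_LOAD_FAST b,a → push -2,-8. Stack: [-2, -8]
BINARY_OP ^ → -2 ^ -8 = 6. Stack: [6]
STORE_FAST r → r=6. Stack: []
LOAD_CONST → push 16. Stack: [16]
STORE_FAST q → q=16. Stack: []
LOAD_FAST a → push -8. Stack: [-8]
LOAD_CONST → push 1. Stack: [-8, 1]
BINARY_OP << → -8 << 1 = -16. Stack: [-16]
STORE_FAST q → q=-16. Stack: []
LOAD_FAST r → push 6. Stack: [6]
RETURN_VALUE → return 6.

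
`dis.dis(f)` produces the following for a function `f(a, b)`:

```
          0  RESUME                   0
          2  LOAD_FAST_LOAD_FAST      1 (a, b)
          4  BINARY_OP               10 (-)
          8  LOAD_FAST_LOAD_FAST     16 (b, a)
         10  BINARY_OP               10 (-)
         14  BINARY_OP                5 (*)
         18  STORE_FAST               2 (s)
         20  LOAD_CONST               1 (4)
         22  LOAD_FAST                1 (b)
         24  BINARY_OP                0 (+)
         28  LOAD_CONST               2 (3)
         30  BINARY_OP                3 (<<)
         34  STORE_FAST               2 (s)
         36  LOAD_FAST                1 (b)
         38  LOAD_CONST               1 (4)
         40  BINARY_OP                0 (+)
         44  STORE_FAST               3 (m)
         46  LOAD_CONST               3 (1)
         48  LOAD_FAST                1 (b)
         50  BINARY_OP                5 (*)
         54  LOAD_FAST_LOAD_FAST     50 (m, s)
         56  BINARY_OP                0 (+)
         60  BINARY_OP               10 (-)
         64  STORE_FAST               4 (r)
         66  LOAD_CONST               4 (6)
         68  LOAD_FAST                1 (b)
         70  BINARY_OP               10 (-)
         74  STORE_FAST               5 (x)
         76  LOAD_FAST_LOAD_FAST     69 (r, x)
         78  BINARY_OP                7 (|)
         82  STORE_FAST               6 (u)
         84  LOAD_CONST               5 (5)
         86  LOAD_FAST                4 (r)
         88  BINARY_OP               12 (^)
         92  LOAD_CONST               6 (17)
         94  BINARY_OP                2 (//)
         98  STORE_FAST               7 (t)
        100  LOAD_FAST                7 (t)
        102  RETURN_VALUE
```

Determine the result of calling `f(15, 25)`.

LOAD_FAST_LOAD_FAST a,b → push 15,25. Stack: [15, 25]
BINARY_OP - → 15 - 25 = -10. Stack: [-10]
LOAD_FAST_LOAD_FAST b,a → push 25,15. Stack: [-10, 25, 15]
BINARY_OP - → 25 - 15 = 10. Stack: [-10, 10]
BINARY_OP * → -10 * 10 = -100. Stack: [-100]
STORE_FAST s → s=-100. Stack: []
LOAD_CONST → push 4. Stack: [4]
LOAD_FAST b → push 25. Stack: [4, 25]
BINARY_OP + → 4 + 25 = 29. Stack: [29]
LOAD_CONST → push 3. Stack: [29, 3]
BINARY_OP << → 29 << 3 = 232. Stack: [232]
STORE_FAST s → s=232. Stack: []
LOAD_FAST b → push 25. Stack: [25]
LOAD_CONST → push 4. Stack: [25, 4]
BINARY_OP + → 25 + 4 = 29. Stack: [29]
STORE_FAST m → m=29. Stack: []
LOAD_CONST → push 1. Stack: [1]
LOAD_FAST b → push 25. Stack: [1, 25]
BINARY_OP * → 1 * 25 = 25. Stack: [25]
LOAD_FAST_LOAD_FAST m,s → push 29,232. Stack: [25, 29, 232]
BINARY_OP + → 29 + 232 = 261. Stack: [25, 261]
BINARY_OP - → 25 - 261 = -236. Stack: [-236]
STORE_FAST r → r=-236. Stack: []
LOAD_CONST → push 6. Stack: [6]
LOAD_FAST b → push 25. Stack: [6, 25]
BINARY_OP - → 6 - 25 = -19. Stack: [-19]
STORE_FAST x → x=-19. Stack: []
LOAD_FAST_LOAD_FAST r,x → push -236,-19. Stack: [-236, -19]
BINARY_OP | → -236 | -19 = -3. Stack: [-3]
STORE_FAST u → u=-3. Stack: []
LOAD_CONST → push 5. Stack: [5]
LOAD_FAST r → push -236. Stack: [5, -236]
BINARY_OP ^ → 5 ^ -236 = -239. Stack: [-239]
LOAD_CONST → push 17. Stack: [-239, 17]
BINARY_OP // → -239 // 17 = -15. Stack: [-15]
STORE_FAST t → t=-15. Stack: []
LOAD_FAST t → push -15. Stack: [-15]
RETURN_VALUE → return -15.

-15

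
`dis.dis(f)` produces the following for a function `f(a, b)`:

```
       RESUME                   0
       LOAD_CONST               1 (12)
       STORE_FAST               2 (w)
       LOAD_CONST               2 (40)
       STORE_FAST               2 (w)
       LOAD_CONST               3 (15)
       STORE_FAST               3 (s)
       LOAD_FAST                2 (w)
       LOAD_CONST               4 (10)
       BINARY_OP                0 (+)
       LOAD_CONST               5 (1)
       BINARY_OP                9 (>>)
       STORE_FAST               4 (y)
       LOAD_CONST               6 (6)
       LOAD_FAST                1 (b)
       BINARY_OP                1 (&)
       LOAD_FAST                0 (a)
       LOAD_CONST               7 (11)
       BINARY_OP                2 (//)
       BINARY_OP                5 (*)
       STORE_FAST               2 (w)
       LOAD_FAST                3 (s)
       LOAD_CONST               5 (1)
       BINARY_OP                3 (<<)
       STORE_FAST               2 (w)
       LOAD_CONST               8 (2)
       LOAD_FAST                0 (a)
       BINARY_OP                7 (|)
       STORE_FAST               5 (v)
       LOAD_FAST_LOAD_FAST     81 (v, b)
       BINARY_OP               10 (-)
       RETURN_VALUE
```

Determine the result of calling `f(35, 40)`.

-5

LOAD_CONST → push 12. Stack: [12]
STORE_FAST w → w=12. Stack: []
LOAD_CONST → push 40. Stack: [40]
STORE_FAST w → w=40. Stack: []
LOAD_CONST → push 15. Stack: [15]
STORE_FAST s → s=15. Stack: []
LOAD_FAST w → push 40. Stack: [40]
LOAD_CONST → push 10. Stack: [40, 10]
BINARY_OP + → 40 + 10 = 50. Stack: [50]
LOAD_CONST → push 1. Stack: [50, 1]
BINARY_OP >> → 50 >> 1 = 25. Stack: [25]
STORE_FAST y → y=25. Stack: []
LOAD_CONST → push 6. Stack: [6]
LOAD_FAST b → push 40. Stack: [6, 40]
BINARY_OP & → 6 & 40 = 0. Stack: [0]
LOAD_FAST a → push 35. Stack: [0, 35]
LOAD_CONST → push 11. Stack: [0, 35, 11]
BINARY_OP // → 35 // 11 = 3. Stack: [0, 3]
BINARY_OP * → 0 * 3 = 0. Stack: [0]
STORE_FAST w → w=0. Stack: []
LOAD_FAST s → push 15. Stack: [15]
LOAD_CONST → push 1. Stack: [15, 1]
BINARY_OP << → 15 << 1 = 30. Stack: [30]
STORE_FAST w → w=30. Stack: []
LOAD_CONST → push 2. Stack: [2]
LOAD_FAST a → push 35. Stack: [2, 35]
BINARY_OP | → 2 | 35 = 35. Stack: [35]
STORE_FAST v → v=35. Stack: []
LOAD_FAST_LOAD_FAST v,b → push 35,40. Stack: [35, 40]
BINARY_OP - → 35 - 40 = -5. Stack: [-5]
RETURN_VALUE → return -5.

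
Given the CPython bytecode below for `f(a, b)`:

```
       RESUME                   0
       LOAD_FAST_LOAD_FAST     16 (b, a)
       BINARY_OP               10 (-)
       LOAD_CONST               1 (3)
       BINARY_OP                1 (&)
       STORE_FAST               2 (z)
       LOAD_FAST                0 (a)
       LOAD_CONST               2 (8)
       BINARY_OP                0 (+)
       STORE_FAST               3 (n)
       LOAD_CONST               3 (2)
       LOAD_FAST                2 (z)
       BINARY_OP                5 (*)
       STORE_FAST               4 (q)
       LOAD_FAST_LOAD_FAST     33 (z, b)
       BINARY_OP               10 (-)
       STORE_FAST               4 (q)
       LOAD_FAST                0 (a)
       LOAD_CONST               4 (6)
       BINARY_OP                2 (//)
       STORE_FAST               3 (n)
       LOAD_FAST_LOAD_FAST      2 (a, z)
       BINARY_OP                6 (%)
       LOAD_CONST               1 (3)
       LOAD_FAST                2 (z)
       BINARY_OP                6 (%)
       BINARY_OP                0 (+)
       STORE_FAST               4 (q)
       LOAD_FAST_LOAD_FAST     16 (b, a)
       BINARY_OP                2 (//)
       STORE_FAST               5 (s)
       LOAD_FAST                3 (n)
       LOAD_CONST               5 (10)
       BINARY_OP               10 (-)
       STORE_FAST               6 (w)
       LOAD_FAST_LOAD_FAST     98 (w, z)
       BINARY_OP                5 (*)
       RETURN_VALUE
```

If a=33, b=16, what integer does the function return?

LOAD_FAST_LOAD_FAST b,a → push 16,33. Stack: [16, 33]
BINARY_OP - → 16 - 33 = -17. Stack: [-17]
LOAD_CONST → push 3. Stack: [-17, 3]
BINARY_OP & → -17 & 3 = 3. Stack: [3]
STORE_FAST z → z=3. Stack: []
LOAD_FAST a → push 33. Stack: [33]
LOAD_CONST → push 8. Stack: [33, 8]
BINARY_OP + → 33 + 8 = 41. Stack: [41]
STORE_FAST n → n=41. Stack: []
LOAD_CONST → push 2. Stack: [2]
LOAD_FAST z → push 3. Stack: [2, 3]
BINARY_OP * → 2 * 3 = 6. Stack: [6]
STORE_FAST q → q=6. Stack: []
LOAD_FAST_LOAD_FAST z,b → push 3,16. Stack: [3, 16]
BINARY_OP - → 3 - 16 = -13. Stack: [-13]
STORE_FAST q → q=-13. Stack: []
LOAD_FAST a → push 33. Stack: [33]
LOAD_CONST → push 6. Stack: [33, 6]
BINARY_OP // → 33 // 6 = 5. Stack: [5]
STORE_FAST n → n=5. Stack: []
LOAD_FAST_LOAD_FAST a,z → push 33,3. Stack: [33, 3]
BINARY_OP % → 33 % 3 = 0. Stack: [0]
LOAD_CONST → push 3. Stack: [0, 3]
LOAD_FAST z → push 3. Stack: [0, 3, 3]
BINARY_OP % → 3 % 3 = 0. Stack: [0, 0]
BINARY_OP + → 0 + 0 = 0. Stack: [0]
STORE_FAST q → q=0. Stack: []
LOAD_FAST_LOAD_FAST b,a → push 16,33. Stack: [16, 33]
BINARY_OP // → 16 // 33 = 0. Stack: [0]
STORE_FAST s → s=0. Stack: []
LOAD_FAST n → push 5. Stack: [5]
LOAD_CONST → push 10. Stack: [5, 10]
BINARY_OP - → 5 - 10 = -5. Stack: [-5]
STORE_FAST w → w=-5. Stack: []
LOAD_FAST_LOAD_FAST w,z → push -5,3. Stack: [-5, 3]
BINARY_OP * → -5 * 3 = -15. Stack: [-15]
RETURN_VALUE → return -15.

-15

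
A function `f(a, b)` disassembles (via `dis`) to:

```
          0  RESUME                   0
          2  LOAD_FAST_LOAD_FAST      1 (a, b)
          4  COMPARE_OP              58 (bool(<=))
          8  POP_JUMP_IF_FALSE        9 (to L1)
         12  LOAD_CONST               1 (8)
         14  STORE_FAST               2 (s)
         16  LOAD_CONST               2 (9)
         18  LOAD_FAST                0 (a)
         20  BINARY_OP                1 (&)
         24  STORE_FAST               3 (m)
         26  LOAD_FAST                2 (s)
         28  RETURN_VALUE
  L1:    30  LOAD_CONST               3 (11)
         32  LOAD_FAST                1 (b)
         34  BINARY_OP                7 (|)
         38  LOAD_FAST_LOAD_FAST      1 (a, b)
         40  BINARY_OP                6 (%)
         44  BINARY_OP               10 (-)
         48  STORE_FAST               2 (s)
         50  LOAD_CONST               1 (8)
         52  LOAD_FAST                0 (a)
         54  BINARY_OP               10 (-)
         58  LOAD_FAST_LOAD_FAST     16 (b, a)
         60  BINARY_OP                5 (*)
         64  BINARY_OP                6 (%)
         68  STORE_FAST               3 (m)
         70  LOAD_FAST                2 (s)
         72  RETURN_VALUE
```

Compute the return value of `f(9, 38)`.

8

LOAD_FAST_LOAD_FAST a,b → push 9,38. Stack: [9, 38]
COMPARE_OP bool(<=) → 9 vs 38 = True. Stack: [True]
POP_JUMP_IF_FALSE → pop True; no jump. Stack: []
LOAD_CONST → push 8. Stack: [8]
STORE_FAST s → s=8. Stack: []
LOAD_CONST → push 9. Stack: [9]
LOAD_FAST a → push 9. Stack: [9, 9]
BINARY_OP & → 9 & 9 = 9. Stack: [9]
STORE_FAST m → m=9. Stack: []
LOAD_FAST s → push 8. Stack: [8]
RETURN_VALUE → return 8.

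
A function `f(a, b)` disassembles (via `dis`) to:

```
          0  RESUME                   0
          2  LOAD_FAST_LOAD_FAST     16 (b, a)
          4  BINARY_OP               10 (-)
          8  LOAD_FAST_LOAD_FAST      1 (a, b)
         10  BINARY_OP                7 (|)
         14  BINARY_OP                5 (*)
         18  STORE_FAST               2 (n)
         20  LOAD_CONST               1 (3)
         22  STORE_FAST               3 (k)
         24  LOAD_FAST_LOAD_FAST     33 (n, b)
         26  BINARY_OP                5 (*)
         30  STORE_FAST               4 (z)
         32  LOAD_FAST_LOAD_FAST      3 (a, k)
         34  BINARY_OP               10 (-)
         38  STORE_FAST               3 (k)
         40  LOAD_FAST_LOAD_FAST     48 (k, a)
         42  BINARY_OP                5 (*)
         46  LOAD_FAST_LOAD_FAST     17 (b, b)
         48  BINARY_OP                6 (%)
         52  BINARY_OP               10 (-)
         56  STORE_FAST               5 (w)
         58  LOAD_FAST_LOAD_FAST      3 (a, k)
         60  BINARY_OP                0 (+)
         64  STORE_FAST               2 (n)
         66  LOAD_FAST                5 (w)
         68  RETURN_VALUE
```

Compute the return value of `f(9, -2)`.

54

LOAD_FAST_LOAD_FAST b,a → push -2,9. Stack: [-2, 9]
BINARY_OP - → -2 - 9 = -11. Stack: [-11]
LOAD_FAST_LOAD_FAST a,b → push 9,-2. Stack: [-11, 9, -2]
BINARY_OP | → 9 | -2 = -1. Stack: [-11, -1]
BINARY_OP * → -11 * -1 = 11. Stack: [11]
STORE_FAST n → n=11. Stack: []
LOAD_CONST → push 3. Stack: [3]
STORE_FAST k → k=3. Stack: []
LOAD_FAST_LOAD_FAST n,b → push 11,-2. Stack: [11, -2]
BINARY_OP * → 11 * -2 = -22. Stack: [-22]
STORE_FAST z → z=-22. Stack: []
LOAD_FAST_LOAD_FAST a,k → push 9,3. Stack: [9, 3]
BINARY_OP - → 9 - 3 = 6. Stack: [6]
STORE_FAST k → k=6. Stack: []
LOAD_FAST_LOAD_FAST k,a → push 6,9. Stack: [6, 9]
BINARY_OP * → 6 * 9 = 54. Stack: [54]
LOAD_FAST_LOAD_FAST b,b → push -2,-2. Stack: [54, -2, -2]
BINARY_OP % → -2 % -2 = 0. Stack: [54, 0]
BINARY_OP - → 54 - 0 = 54. Stack: [54]
STORE_FAST w → w=54. Stack: []
LOAD_FAST_LOAD_FAST a,k → push 9,6. Stack: [9, 6]
BINARY_OP + → 9 + 6 = 15. Stack: [15]
STORE_FAST n → n=15. Stack: []
LOAD_FAST w → push 54. Stack: [54]
RETURN_VALUE → return 54.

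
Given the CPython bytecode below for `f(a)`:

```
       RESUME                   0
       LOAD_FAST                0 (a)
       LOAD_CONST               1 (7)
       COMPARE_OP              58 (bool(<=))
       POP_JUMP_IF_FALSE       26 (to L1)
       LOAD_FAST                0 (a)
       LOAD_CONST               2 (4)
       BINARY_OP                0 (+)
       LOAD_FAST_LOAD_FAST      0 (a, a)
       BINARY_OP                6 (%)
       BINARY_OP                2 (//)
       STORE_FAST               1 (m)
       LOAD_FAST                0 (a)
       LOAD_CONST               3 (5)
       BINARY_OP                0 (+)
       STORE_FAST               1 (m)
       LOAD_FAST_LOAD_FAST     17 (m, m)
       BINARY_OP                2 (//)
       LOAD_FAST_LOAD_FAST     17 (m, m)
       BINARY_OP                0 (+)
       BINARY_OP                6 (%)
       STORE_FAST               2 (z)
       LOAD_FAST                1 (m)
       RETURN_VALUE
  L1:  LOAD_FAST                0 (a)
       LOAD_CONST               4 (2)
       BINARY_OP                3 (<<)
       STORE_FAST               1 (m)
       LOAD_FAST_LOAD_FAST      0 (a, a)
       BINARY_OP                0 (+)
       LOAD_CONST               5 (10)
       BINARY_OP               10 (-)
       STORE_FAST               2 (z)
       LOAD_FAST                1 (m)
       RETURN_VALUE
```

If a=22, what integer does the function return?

88

LOAD_FAST a → push 22. Stack: [22]
LOAD_CONST → push 7. Stack: [22, 7]
COMPARE_OP bool(<=) → 22 vs 7 = False. Stack: [False]
POP_JUMP_IF_FALSE → pop False; jump. Stack: []
LOAD_FAST a → push 22. Stack: [22]
LOAD_CONST → push 2. Stack: [22, 2]
BINARY_OP << → 22 << 2 = 88. Stack: [88]
STORE_FAST m → m=88. Stack: []
LOAD_FAST_LOAD_FAST a,a → push 22,22. Stack: [22, 22]
BINARY_OP + → 22 + 22 = 44. Stack: [44]
LOAD_CONST → push 10. Stack: [44, 10]
BINARY_OP - → 44 - 10 = 34. Stack: [34]
STORE_FAST z → z=34. Stack: []
LOAD_FAST m → push 88. Stack: [88]
RETURN_VALUE → return 88.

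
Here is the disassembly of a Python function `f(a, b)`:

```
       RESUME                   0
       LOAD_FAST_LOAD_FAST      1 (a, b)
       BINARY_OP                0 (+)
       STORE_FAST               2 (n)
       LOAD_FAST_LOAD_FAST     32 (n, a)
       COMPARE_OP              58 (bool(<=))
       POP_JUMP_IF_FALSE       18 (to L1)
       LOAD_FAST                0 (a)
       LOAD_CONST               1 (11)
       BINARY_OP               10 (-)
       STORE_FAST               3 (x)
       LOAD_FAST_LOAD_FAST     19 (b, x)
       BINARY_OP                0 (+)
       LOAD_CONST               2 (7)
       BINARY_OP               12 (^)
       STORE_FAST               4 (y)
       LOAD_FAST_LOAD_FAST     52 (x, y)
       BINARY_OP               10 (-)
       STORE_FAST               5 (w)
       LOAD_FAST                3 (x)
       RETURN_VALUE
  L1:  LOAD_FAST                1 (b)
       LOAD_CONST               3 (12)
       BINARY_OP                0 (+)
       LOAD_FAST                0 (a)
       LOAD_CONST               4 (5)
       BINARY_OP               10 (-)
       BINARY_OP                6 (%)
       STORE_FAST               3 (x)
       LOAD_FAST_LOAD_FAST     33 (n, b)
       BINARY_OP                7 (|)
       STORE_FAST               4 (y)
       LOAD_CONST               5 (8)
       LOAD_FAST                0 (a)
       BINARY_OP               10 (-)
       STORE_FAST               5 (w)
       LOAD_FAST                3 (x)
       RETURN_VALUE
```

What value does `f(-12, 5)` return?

0

LOAD_FAST_LOAD_FAST a,b → push -12,5. Stack: [-12, 5]
BINARY_OP + → -12 + 5 = -7. Stack: [-7]
STORE_FAST n → n=-7. Stack: []
LOAD_FAST_LOAD_FAST n,a → push -7,-12. Stack: [-7, -12]
COMPARE_OP bool(<=) → -7 vs -12 = False. Stack: [False]
POP_JUMP_IF_FALSE → pop False; jump. Stack: []
LOAD_FAST b → push 5. Stack: [5]
LOAD_CONST → push 12. Stack: [5, 12]
BINARY_OP + → 5 + 12 = 17. Stack: [17]
LOAD_FAST a → push -12. Stack: [17, -12]
LOAD_CONST → push 5. Stack: [17, -12, 5]
BINARY_OP - → -12 - 5 = -17. Stack: [17, -17]
BINARY_OP % → 17 % -17 = 0. Stack: [0]
STORE_FAST x → x=0. Stack: []
LOAD_FAST_LOAD_FAST n,b → push -7,5. Stack: [-7, 5]
BINARY_OP | → -7 | 5 = -3. Stack: [-3]
STORE_FAST y → y=-3. Stack: []
LOAD_CONST → push 8. Stack: [8]
LOAD_FAST a → push -12. Stack: [8, -12]
BINARY_OP - → 8 - -12 = 20. Stack: [20]
STORE_FAST w → w=20. Stack: []
LOAD_FAST x → push 0. Stack: [0]
RETURN_VALUE → return 0.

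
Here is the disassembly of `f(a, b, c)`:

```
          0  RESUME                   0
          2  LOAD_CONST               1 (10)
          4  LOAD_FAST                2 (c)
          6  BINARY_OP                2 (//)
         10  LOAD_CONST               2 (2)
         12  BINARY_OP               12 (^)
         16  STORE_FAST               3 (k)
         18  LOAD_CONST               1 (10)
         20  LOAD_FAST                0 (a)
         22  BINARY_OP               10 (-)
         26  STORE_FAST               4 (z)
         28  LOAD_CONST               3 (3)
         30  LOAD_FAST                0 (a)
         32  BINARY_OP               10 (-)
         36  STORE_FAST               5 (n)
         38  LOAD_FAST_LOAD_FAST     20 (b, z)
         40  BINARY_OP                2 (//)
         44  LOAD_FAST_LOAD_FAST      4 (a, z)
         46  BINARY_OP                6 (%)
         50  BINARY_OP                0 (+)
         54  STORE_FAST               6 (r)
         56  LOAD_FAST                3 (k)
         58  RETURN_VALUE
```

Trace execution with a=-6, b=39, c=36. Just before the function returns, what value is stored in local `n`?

9

LOAD_CONST → push 10. Stack: [10]
LOAD_FAST c → push 36. Stack: [10, 36]
BINARY_OP // → 10 // 36 = 0. Stack: [0]
LOAD_CONST → push 2. Stack: [0, 2]
BINARY_OP ^ → 0 ^ 2 = 2. Stack: [2]
STORE_FAST k → k=2. Stack: []
LOAD_CONST → push 10. Stack: [10]
LOAD_FAST a → push -6. Stack: [10, -6]
BINARY_OP - → 10 - -6 = 16. Stack: [16]
STORE_FAST z → z=16. Stack: []
LOAD_CONST → push 3. Stack: [3]
LOAD_FAST a → push -6. Stack: [3, -6]
BINARY_OP - → 3 - -6 = 9. Stack: [9]
STORE_FAST n → n=9. Stack: []
LOAD_FAST_LOAD_FAST b,z → push 39,16. Stack: [39, 16]
BINARY_OP // → 39 // 16 = 2. Stack: [2]
LOAD_FAST_LOAD_FAST a,z → push -6,16. Stack: [2, -6, 16]
BINARY_OP % → -6 % 16 = 10. Stack: [2, 10]
BINARY_OP + → 2 + 10 = 12. Stack: [12]
STORE_FAST r → r=12. Stack: []
LOAD_FAST k → push 2. Stack: [2]
RETURN_VALUE → return 2.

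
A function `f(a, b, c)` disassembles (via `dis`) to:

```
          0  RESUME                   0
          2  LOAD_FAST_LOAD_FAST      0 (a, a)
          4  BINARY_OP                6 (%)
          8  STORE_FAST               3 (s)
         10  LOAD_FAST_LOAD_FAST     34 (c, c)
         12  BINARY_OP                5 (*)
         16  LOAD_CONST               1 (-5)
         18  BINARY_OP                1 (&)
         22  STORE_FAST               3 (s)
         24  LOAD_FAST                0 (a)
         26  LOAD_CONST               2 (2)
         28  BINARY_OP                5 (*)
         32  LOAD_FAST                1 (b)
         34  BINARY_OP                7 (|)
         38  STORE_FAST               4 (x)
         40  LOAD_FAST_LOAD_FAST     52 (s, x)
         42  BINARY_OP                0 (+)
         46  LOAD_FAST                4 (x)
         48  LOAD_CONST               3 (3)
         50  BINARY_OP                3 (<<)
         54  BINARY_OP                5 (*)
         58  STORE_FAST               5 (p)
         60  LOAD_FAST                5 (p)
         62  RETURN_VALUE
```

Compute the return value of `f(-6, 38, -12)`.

LOAD_FAST_LOAD_FAST a,a → push -6,-6. Stack: [-6, -6]
BINARY_OP % → -6 % -6 = 0. Stack: [0]
STORE_FAST s → s=0. Stack: []
LOAD_FAST_LOAD_FAST c,c → push -12,-12. Stack: [-12, -12]
BINARY_OP * → -12 * -12 = 144. Stack: [144]
LOAD_CONST → push -5. Stack: [144, -5]
BINARY_OP & → 144 & -5 = 144. Stack: [144]
STORE_FAST s → s=144. Stack: []
LOAD_FAST a → push -6. Stack: [-6]
LOAD_CONST → push 2. Stack: [-6, 2]
BINARY_OP * → -6 * 2 = -12. Stack: [-12]
LOAD_FAST b → push 38. Stack: [-12, 38]
BINARY_OP | → -12 | 38 = -10. Stack: [-10]
STORE_FAST x → x=-10. Stack: []
LOAD_FAST_LOAD_FAST s,x → push 144,-10. Stack: [144, -10]
BINARY_OP + → 144 + -10 = 134. Stack: [134]
LOAD_FAST x → push -10. Stack: [134, -10]
LOAD_CONST → push 3. Stack: [134, -10, 3]
BINARY_OP << → -10 << 3 = -80. Stack: [134, -80]
BINARY_OP * → 134 * -80 = -10720. Stack: [-10720]
STORE_FAST p → p=-10720. Stack: []
LOAD_FAST p → push -10720. Stack: [-10720]
RETURN_VALUE → return -10720.

-10720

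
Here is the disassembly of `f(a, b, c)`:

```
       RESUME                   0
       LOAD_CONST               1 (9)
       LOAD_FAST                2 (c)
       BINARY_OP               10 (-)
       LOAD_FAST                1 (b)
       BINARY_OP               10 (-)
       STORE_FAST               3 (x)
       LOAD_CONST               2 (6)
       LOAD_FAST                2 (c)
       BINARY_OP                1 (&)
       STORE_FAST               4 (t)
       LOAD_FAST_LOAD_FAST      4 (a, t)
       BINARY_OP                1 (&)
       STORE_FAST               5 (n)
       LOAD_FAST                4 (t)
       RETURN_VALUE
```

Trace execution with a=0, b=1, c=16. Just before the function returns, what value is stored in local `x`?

-8

LOAD_CONST → push 9. Stack: [9]
LOAD_FAST c → push 16. Stack: [9, 16]
BINARY_OP - → 9 - 16 = -7. Stack: [-7]
LOAD_FAST b → push 1. Stack: [-7, 1]
BINARY_OP - → -7 - 1 = -8. Stack: [-8]
STORE_FAST x → x=-8. Stack: []
LOAD_CONST → push 6. Stack: [6]
LOAD_FAST c → push 16. Stack: [6, 16]
BINARY_OP & → 6 & 16 = 0. Stack: [0]
STORE_FAST t → t=0. Stack: []
LOAD_FAST_LOAD_FAST a,t → push 0,0. Stack: [0, 0]
BINARY_OP & → 0 & 0 = 0. Stack: [0]
STORE_FAST n → n=0. Stack: []
LOAD_FAST t → push 0. Stack: [0]
RETURN_VALUE → return 0.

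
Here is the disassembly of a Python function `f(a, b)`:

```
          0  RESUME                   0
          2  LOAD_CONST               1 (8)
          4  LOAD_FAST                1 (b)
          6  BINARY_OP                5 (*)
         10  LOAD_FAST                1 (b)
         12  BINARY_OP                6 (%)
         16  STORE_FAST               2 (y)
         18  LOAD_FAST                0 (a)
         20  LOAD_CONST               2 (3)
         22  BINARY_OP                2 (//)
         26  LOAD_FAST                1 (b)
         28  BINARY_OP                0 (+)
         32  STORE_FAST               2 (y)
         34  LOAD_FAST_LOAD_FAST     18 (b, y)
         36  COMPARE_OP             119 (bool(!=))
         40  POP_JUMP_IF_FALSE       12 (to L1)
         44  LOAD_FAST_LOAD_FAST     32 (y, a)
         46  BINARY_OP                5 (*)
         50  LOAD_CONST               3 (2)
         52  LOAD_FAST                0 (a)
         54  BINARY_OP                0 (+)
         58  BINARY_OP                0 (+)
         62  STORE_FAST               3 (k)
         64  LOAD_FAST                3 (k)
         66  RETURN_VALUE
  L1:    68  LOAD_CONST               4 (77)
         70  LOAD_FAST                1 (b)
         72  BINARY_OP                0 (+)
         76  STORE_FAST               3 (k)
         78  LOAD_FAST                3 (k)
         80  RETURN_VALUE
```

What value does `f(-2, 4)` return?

LOAD_CONST → push 8. Stack: [8]
LOAD_FAST b → push 4. Stack: [8, 4]
BINARY_OP * → 8 * 4 = 32. Stack: [32]
LOAD_FAST b → push 4. Stack: [32, 4]
BINARY_OP % → 32 % 4 = 0. Stack: [0]
STORE_FAST y → y=0. Stack: []
LOAD_FAST a → push -2. Stack: [-2]
LOAD_CONST → push 3. Stack: [-2, 3]
BINARY_OP // → -2 // 3 = -1. Stack: [-1]
LOAD_FAST b → push 4. Stack: [-1, 4]
BINARY_OP + → -1 + 4 = 3. Stack: [3]
STORE_FAST y → y=3. Stack: []
LOAD_FAST_LOAD_FAST b,y → push 4,3. Stack: [4, 3]
COMPARE_OP bool(!=) → 4 vs 3 = True. Stack: [True]
POP_JUMP_IF_FALSE → pop True; no jump. Stack: []
LOAD_FAST_LOAD_FAST y,a → push 3,-2. Stack: [3, -2]
BINARY_OP * → 3 * -2 = -6. Stack: [-6]
LOAD_CONST → push 2. Stack: [-6, 2]
LOAD_FAST a → push -2. Stack: [-6, 2, -2]
BINARY_OP + → 2 + -2 = 0. Stack: [-6, 0]
BINARY_OP + → -6 + 0 = -6. Stack: [-6]
STORE_FAST k → k=-6. Stack: []
LOAD_FAST k → push -6. Stack: [-6]
RETURN_VALUE → return -6.

-6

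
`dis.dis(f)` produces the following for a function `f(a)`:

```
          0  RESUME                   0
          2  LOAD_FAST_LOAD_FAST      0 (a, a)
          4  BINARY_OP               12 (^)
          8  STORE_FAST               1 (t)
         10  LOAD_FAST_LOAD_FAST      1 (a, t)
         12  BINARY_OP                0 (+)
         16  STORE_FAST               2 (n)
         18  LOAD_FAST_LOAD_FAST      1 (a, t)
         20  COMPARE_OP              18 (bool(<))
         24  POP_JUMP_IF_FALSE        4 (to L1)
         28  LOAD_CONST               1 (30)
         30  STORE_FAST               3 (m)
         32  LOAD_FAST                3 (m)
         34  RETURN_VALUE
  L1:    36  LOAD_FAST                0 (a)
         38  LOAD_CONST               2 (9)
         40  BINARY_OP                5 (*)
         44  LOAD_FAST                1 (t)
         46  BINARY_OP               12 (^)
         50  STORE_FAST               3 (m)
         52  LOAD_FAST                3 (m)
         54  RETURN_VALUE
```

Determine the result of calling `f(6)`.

LOAD_FAST_LOAD_FAST a,a → push 6,6. Stack: [6, 6]
BINARY_OP ^ → 6 ^ 6 = 0. Stack: [0]
STORE_FAST t → t=0. Stack: []
LOAD_FAST_LOAD_FAST a,t → push 6,0. Stack: [6, 0]
BINARY_OP + → 6 + 0 = 6. Stack: [6]
STORE_FAST n → n=6. Stack: []
LOAD_FAST_LOAD_FAST a,t → push 6,0. Stack: [6, 0]
COMPARE_OP bool(<) → 6 vs 0 = False. Stack: [False]
POP_JUMP_IF_FALSE → pop False; jump. Stack: []
LOAD_FAST a → push 6. Stack: [6]
LOAD_CONST → push 9. Stack: [6, 9]
BINARY_OP * → 6 * 9 = 54. Stack: [54]
LOAD_FAST t → push 0. Stack: [54, 0]
BINARY_OP ^ → 54 ^ 0 = 54. Stack: [54]
STORE_FAST m → m=54. Stack: []
LOAD_FAST m → push 54. Stack: [54]
RETURN_VALUE → return 54.

54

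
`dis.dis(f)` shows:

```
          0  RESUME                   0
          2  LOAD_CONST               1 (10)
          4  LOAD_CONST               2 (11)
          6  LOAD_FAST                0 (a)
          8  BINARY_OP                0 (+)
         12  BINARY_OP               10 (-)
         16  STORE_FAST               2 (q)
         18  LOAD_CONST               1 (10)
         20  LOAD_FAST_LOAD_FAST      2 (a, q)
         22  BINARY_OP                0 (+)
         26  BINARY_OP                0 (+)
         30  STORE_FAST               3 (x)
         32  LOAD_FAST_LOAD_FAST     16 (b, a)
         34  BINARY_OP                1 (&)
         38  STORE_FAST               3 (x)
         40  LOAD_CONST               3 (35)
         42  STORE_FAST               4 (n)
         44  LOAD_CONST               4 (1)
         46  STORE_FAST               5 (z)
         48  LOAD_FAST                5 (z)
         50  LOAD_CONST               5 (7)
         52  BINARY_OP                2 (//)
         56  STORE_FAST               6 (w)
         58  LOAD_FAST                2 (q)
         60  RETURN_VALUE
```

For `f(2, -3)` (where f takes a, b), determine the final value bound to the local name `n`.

35

LOAD_CONST → push 10. Stack: [10]
LOAD_CONST → push 11. Stack: [10, 11]
LOAD_FAST a → push 2. Stack: [10, 11, 2]
BINARY_OP + → 11 + 2 = 13. Stack: [10, 13]
BINARY_OP - → 10 - 13 = -3. Stack: [-3]
STORE_FAST q → q=-3. Stack: []
LOAD_CONST → push 10. Stack: [10]
LOAD_FAST_LOAD_FAST a,q → push 2,-3. Stack: [10, 2, -3]
BINARY_OP + → 2 + -3 = -1. Stack: [10, -1]
BINARY_OP + → 10 + -1 = 9. Stack: [9]
STORE_FAST x → x=9. Stack: []
LOAD_FAST_LOAD_FAST b,a → push -3,2. Stack: [-3, 2]
BINARY_OP & → -3 & 2 = 0. Stack: [0]
STORE_FAST x → x=0. Stack: []
LOAD_CONST → push 35. Stack: [35]
STORE_FAST n → n=35. Stack: []
LOAD_CONST → push 1. Stack: [1]
STORE_FAST z → z=1. Stack: []
LOAD_FAST z → push 1. Stack: [1]
LOAD_CONST → push 7. Stack: [1, 7]
BINARY_OP // → 1 // 7 = 0. Stack: [0]
STORE_FAST w → w=0. Stack: []
LOAD_FAST q → push -3. Stack: [-3]
RETURN_VALUE → return -3.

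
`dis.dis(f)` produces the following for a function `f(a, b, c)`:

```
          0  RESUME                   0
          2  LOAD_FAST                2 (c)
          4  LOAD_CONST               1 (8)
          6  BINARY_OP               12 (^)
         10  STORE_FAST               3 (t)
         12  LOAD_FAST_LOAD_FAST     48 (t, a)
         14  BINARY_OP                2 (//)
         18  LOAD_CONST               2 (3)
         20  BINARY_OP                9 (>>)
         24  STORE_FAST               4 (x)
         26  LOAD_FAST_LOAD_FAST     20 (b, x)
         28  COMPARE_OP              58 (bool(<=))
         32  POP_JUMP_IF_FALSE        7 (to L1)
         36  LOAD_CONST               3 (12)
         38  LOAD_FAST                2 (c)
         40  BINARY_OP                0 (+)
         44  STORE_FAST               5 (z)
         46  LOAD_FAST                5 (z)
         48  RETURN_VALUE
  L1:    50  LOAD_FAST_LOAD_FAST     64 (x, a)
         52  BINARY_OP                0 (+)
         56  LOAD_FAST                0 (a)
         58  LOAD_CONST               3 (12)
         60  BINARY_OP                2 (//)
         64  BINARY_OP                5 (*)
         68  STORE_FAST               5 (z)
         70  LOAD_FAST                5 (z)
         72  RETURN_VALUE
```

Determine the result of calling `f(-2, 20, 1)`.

LOAD_FAST c → push 1. Stack: [1]
LOAD_CONST → push 8. Stack: [1, 8]
BINARY_OP ^ → 1 ^ 8 = 9. Stack: [9]
STORE_FAST t → t=9. Stack: []
LOAD_FAST_LOAD_FAST t,a → push 9,-2. Stack: [9, -2]
BINARY_OP // → 9 // -2 = -5. Stack: [-5]
LOAD_CONST → push 3. Stack: [-5, 3]
BINARY_OP >> → -5 >> 3 = -1. Stack: [-1]
STORE_FAST x → x=-1. Stack: []
LOAD_FAST_LOAD_FAST b,x → push 20,-1. Stack: [20, -1]
COMPARE_OP bool(<=) → 20 vs -1 = False. Stack: [False]
POP_JUMP_IF_FALSE → pop False; jump. Stack: []
LOAD_FAST_LOAD_FAST x,a → push -1,-2. Stack: [-1, -2]
BINARY_OP + → -1 + -2 = -3. Stack: [-3]
LOAD_FAST a → push -2. Stack: [-3, -2]
LOAD_CONST → push 12. Stack: [-3, -2, 12]
BINARY_OP // → -2 // 12 = -1. Stack: [-3, -1]
BINARY_OP * → -3 * -1 = 3. Stack: [3]
STORE_FAST z → z=3. Stack: []
LOAD_FAST z → push 3. Stack: [3]
RETURN_VALUE → return 3.

3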